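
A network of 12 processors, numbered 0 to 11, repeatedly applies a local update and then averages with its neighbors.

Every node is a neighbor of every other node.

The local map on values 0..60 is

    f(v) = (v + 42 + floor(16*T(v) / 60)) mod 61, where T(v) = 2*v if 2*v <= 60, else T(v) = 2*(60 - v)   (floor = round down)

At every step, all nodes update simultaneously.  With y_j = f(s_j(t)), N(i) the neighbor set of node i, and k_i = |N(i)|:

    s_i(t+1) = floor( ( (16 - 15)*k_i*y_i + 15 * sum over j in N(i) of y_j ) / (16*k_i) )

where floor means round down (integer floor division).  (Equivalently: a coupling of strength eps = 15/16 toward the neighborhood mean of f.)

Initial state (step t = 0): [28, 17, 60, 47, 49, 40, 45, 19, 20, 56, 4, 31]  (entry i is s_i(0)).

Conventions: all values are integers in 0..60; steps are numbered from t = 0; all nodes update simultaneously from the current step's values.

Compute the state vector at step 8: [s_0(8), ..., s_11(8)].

Answer: [23, 23, 23, 23, 23, 23, 23, 23, 23, 23, 23, 23]

Derivation:
t=0: [28, 17, 60, 47, 49, 40, 45, 19, 20, 56, 4, 31]
t=1: [28, 28, 28, 28, 28, 28, 28, 28, 28, 28, 27, 28]
t=2: [22, 22, 22, 22, 22, 22, 22, 22, 22, 22, 22, 22]
t=3: [14, 14, 14, 14, 14, 14, 14, 14, 14, 14, 14, 14]
t=4: [2, 2, 2, 2, 2, 2, 2, 2, 2, 2, 2, 2]
t=5: [45, 45, 45, 45, 45, 45, 45, 45, 45, 45, 45, 45]
t=6: [34, 34, 34, 34, 34, 34, 34, 34, 34, 34, 34, 34]
t=7: [28, 28, 28, 28, 28, 28, 28, 28, 28, 28, 28, 28]
t=8: [23, 23, 23, 23, 23, 23, 23, 23, 23, 23, 23, 23]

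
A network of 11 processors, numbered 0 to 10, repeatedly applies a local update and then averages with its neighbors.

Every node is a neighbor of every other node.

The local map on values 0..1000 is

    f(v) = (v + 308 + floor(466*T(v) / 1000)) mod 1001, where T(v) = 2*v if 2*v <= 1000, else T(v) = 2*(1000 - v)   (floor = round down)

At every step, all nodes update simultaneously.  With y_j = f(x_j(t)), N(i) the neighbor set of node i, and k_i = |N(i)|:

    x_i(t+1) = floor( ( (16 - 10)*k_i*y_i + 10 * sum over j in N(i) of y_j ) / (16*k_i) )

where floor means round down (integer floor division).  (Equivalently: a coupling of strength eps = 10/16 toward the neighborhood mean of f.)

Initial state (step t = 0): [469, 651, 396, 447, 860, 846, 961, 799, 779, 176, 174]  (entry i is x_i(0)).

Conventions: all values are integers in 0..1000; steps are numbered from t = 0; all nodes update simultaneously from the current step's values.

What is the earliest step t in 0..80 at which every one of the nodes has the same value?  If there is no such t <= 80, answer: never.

Simulating step by step:
t=0: [469, 651, 396, 447, 860, 846, 961, 799, 779, 176, 174]  (not all equal)
t=1: [286, 307, 241, 272, 312, 311, 314, 311, 310, 421, 420]  (not all equal)
t=2: [778, 791, 751, 769, 793, 793, 795, 793, 792, 546, 546]  (not all equal)
t=3: [289, 289, 289, 289, 289, 289, 290, 289, 289, 284, 284]  (not all equal)
t=4: [864, 864, 864, 864, 864, 864, 865, 864, 864, 861, 861]  (not all equal)
t=5: [297, 297, 297, 297, 297, 297, 297, 297, 297, 297, 297]  (all equal)

Answer: 5
Key observation: Synchronization is absorbing here: once all nodes are equal they stay equal, and step 5 is the first all-equal step.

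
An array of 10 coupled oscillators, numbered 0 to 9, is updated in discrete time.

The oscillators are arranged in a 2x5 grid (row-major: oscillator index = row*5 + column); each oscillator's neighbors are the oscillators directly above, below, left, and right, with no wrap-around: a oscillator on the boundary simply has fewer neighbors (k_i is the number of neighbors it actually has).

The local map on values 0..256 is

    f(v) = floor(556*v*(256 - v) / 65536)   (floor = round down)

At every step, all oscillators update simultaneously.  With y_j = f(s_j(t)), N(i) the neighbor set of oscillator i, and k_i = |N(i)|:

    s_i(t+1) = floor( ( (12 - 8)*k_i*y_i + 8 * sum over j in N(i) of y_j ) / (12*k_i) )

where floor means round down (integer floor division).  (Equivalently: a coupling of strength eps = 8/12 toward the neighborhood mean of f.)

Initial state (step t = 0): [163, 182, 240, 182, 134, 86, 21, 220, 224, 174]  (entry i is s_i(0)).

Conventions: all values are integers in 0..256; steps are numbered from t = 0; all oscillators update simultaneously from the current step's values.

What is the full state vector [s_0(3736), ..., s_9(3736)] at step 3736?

Answer: [138, 138, 138, 138, 138, 138, 138, 138, 138, 138]
Key observation: The state at step 4, [138, 138, 138, 138, 138, 138, 138, 138, 138, 138], reappears at step 5: the system is in a cycle of period 1 from step 4 on.  Therefore the state at step 3736 equals the state at step 4 + ((3736 - 4) mod 1) = 4, which is [138, 138, 138, 138, 138, 138, 138, 138, 138, 138].

Derivation:
t=0: [163, 182, 240, 182, 134, 86, 21, 220, 224, 174]
t=1: [122, 82, 76, 89, 124, 97, 81, 51, 87, 106]
t=2: [129, 123, 113, 126, 132, 129, 115, 109, 118, 132]
t=3: [138, 137, 137, 137, 138, 137, 137, 136, 137, 138]
t=4: [138, 138, 138, 138, 138, 138, 138, 138, 138, 138]
t=5: [138, 138, 138, 138, 138, 138, 138, 138, 138, 138]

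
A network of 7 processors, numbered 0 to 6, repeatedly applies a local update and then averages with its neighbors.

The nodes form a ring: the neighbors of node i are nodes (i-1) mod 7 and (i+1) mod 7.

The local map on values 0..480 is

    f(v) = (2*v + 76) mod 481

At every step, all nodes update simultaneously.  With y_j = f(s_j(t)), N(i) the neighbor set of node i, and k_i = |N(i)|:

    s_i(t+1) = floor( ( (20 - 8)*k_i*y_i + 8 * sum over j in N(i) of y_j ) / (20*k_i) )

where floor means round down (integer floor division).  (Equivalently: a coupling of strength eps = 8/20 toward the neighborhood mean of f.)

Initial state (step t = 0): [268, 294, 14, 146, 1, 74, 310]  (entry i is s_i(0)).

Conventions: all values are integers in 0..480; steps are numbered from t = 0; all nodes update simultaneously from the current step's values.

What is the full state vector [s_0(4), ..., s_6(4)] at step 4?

Answer: [274, 279, 220, 351, 409, 291, 263]

Derivation:
t=0: [268, 294, 14, 146, 1, 74, 310]
t=1: [158, 156, 172, 257, 165, 193, 200]
t=2: [408, 395, 351, 230, 357, 453, 456]
t=3: [328, 372, 266, 154, 200, 79, 101]
t=4: [274, 279, 220, 351, 409, 291, 263]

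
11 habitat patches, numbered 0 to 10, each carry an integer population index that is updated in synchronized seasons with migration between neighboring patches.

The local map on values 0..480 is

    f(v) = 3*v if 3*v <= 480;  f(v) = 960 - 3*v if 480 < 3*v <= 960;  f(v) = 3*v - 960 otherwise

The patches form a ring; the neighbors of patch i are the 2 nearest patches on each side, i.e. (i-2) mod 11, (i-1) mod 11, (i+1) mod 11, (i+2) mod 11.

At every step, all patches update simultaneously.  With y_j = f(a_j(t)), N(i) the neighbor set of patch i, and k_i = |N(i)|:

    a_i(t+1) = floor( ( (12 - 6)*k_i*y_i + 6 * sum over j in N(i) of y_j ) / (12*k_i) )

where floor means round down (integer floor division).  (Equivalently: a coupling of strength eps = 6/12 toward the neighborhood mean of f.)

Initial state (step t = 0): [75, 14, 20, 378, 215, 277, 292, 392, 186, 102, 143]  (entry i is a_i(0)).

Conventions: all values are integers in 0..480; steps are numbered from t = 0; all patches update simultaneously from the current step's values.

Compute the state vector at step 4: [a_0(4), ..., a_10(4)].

Simulating step by step:
t=0: [75, 14, 20, 378, 215, 277, 292, 392, 186, 102, 143]
t=1: [217, 132, 124, 155, 213, 163, 174, 223, 330, 312, 336]
t=2: [259, 347, 372, 427, 378, 424, 358, 265, 115, 96, 118]
t=3: [201, 167, 172, 250, 199, 252, 181, 214, 287, 274, 289]
t=4: [320, 367, 395, 288, 340, 265, 331, 266, 170, 177, 178]

Answer: [320, 367, 395, 288, 340, 265, 331, 266, 170, 177, 178]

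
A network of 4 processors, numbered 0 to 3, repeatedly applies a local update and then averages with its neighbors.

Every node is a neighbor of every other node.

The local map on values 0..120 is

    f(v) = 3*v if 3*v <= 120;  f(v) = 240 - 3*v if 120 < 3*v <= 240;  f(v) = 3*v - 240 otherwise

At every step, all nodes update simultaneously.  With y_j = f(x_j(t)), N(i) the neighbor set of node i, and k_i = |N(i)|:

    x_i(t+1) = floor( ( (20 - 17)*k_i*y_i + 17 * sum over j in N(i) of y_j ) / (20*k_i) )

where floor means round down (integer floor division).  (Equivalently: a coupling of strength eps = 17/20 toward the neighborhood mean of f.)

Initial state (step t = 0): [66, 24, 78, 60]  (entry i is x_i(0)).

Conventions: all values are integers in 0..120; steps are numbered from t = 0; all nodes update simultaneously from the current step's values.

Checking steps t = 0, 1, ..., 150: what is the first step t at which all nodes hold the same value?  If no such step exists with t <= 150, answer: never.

Simulating step by step:
t=0: [66, 24, 78, 60]  (not all equal)
t=1: [45, 41, 50, 43]  (not all equal)
t=2: [105, 104, 107, 105]  (not all equal)
t=3: [75, 76, 75, 75]  (not all equal)
t=4: [14, 14, 14, 14]  (all equal)

Answer: 4
Key observation: Synchronization is absorbing here: once all nodes are equal they stay equal, and step 4 is the first all-equal step.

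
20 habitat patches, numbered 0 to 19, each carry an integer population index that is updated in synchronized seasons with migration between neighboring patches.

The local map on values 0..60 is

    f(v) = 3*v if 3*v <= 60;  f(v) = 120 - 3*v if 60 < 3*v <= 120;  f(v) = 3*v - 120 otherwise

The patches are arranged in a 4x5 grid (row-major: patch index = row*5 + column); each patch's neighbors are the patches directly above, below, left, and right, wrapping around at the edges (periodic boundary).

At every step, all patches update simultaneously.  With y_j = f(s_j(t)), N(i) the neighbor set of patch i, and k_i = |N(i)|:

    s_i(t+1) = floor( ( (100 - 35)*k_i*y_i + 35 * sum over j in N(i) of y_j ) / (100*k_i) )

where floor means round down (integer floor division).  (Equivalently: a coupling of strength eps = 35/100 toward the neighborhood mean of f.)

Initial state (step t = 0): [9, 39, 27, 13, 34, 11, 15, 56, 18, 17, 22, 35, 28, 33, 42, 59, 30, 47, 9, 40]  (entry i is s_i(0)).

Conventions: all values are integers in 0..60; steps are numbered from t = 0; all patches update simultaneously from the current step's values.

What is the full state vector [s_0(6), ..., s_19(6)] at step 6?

Answer: [50, 49, 18, 31, 44, 34, 32, 17, 17, 23, 27, 40, 30, 32, 47, 24, 36, 19, 40, 45]

Derivation:
t=0: [9, 39, 27, 13, 34, 11, 15, 56, 18, 17, 22, 35, 28, 33, 42, 59, 30, 47, 9, 40]
t=1: [27, 14, 35, 37, 21, 36, 37, 46, 49, 42, 44, 24, 32, 24, 14, 46, 27, 25, 24, 9]
t=2: [36, 36, 19, 18, 44, 13, 16, 18, 24, 15, 18, 38, 29, 43, 35, 21, 38, 40, 42, 31]
t=3: [18, 18, 47, 45, 19, 39, 40, 51, 45, 39, 45, 16, 27, 14, 21, 45, 10, 8, 11, 25]
t=4: [46, 44, 24, 20, 47, 8, 12, 28, 17, 13, 20, 38, 38, 39, 46, 22, 31, 26, 32, 43]
t=5: [21, 19, 44, 51, 24, 28, 30, 35, 45, 35, 47, 15, 11, 10, 21, 45, 27, 36, 25, 16]
t=6: [50, 49, 18, 31, 44, 34, 32, 17, 17, 23, 27, 40, 30, 32, 47, 24, 36, 19, 40, 45]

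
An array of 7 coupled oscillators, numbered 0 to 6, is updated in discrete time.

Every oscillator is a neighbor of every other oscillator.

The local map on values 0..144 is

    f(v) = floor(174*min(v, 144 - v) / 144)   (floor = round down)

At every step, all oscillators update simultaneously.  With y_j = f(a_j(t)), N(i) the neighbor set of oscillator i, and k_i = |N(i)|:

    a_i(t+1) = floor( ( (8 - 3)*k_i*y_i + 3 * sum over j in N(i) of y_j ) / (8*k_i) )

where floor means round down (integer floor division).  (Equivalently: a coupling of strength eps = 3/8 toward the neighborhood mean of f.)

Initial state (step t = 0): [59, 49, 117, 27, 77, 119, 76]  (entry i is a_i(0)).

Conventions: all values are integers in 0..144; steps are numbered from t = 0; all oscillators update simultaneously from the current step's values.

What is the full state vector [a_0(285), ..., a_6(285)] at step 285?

Answer: [74, 74, 74, 74, 74, 74, 74]
Key observation: The state at step 11, [72, 72, 72, 72, 72, 72, 72], reappears at step 17: the system is in a cycle of period 6 from step 11 on.  Therefore the state at step 285 equals the state at step 11 + ((285 - 11) mod 6) = 15, which is [74, 74, 74, 74, 74, 74, 74].

Derivation:
t=0: [59, 49, 117, 27, 77, 119, 76]
t=1: [64, 57, 42, 42, 69, 41, 70]
t=2: [72, 67, 56, 56, 75, 56, 76]
t=3: [82, 78, 71, 71, 80, 71, 79]
t=4: [76, 79, 83, 83, 78, 83, 79]
t=5: [79, 77, 74, 74, 77, 74, 77]
t=6: [79, 80, 82, 82, 80, 82, 80]
t=7: [77, 76, 74, 74, 76, 74, 76]
t=8: [81, 82, 83, 83, 82, 83, 82]
t=9: [75, 73, 73, 73, 73, 73, 73]
t=10: [83, 84, 84, 84, 84, 84, 84]
t=11: [72, 72, 72, 72, 72, 72, 72]
t=12: [87, 87, 87, 87, 87, 87, 87]
t=13: [68, 68, 68, 68, 68, 68, 68]
t=14: [82, 82, 82, 82, 82, 82, 82]
t=15: [74, 74, 74, 74, 74, 74, 74]
t=16: [84, 84, 84, 84, 84, 84, 84]
t=17: [72, 72, 72, 72, 72, 72, 72]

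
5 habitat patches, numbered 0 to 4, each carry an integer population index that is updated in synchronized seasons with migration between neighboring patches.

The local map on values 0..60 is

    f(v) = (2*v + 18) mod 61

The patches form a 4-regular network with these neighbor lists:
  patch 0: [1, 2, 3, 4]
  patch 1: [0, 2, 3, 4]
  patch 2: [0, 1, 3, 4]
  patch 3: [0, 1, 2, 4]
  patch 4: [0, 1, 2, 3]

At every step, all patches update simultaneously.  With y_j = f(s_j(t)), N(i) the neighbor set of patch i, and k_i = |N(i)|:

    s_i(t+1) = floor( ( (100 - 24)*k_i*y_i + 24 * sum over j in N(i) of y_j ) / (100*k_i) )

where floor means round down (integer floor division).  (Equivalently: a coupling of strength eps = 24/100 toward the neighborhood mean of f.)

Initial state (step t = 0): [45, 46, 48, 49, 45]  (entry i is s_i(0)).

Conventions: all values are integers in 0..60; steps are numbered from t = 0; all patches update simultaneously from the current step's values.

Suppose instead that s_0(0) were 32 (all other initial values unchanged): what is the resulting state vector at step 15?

Answer: [52, 43, 44, 53, 33]
Key observation: This trace re-runs the system from the modified initial state.

Derivation:
t=0: [32, 46, 48, 49, 45]
t=1: [28, 47, 50, 52, 46]
t=2: [19, 45, 50, 10, 44]
t=3: [53, 47, 54, 41, 46]
t=4: [10, 44, 11, 36, 43]
t=5: [38, 43, 39, 32, 41]
t=6: [33, 40, 34, 24, 37]
t=7: [23, 33, 24, 10, 28]
t=8: [7, 21, 8, 31, 14]
t=9: [33, 53, 35, 24, 43]
t=10: [22, 7, 24, 9, 36]
t=11: [6, 28, 9, 31, 26]
t=12: [27, 15, 31, 19, 12]
t=13: [18, 44, 23, 49, 39]
t=14: [49, 43, 13, 50, 36]
t=15: [52, 43, 44, 53, 33]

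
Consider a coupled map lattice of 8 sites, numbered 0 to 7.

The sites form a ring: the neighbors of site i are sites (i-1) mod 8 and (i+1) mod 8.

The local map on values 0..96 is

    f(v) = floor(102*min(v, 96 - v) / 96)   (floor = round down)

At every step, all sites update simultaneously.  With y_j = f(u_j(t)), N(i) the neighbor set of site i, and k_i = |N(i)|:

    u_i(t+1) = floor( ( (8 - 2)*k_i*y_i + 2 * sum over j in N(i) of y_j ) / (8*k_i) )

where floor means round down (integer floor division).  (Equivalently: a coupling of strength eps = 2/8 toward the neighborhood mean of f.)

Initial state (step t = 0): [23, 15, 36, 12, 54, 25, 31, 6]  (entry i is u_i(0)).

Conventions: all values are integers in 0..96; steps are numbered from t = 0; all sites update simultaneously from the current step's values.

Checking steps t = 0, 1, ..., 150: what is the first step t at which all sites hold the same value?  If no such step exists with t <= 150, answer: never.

Simulating step by step:
t=0: [23, 15, 36, 12, 54, 25, 31, 6]  (not all equal)
t=1: [20, 19, 31, 19, 37, 29, 28, 11]  (not all equal)
t=2: [19, 21, 29, 23, 35, 31, 26, 14]  (not all equal)
t=3: [19, 22, 28, 26, 34, 32, 26, 16]  (not all equal)
t=4: [20, 23, 28, 28, 34, 33, 26, 18]  (not all equal)
t=5: [21, 24, 28, 29, 35, 34, 27, 20]  (not all equal)
t=6: [22, 25, 28, 30, 36, 35, 28, 22]  (not all equal)
t=7: [23, 26, 28, 31, 37, 36, 29, 23]  (not all equal)
t=8: [24, 26, 29, 32, 38, 37, 30, 24]  (not all equal)
t=9: [25, 27, 30, 34, 39, 38, 31, 25]  (not all equal)
t=10: [26, 28, 31, 36, 40, 39, 32, 26]  (not all equal)
t=11: [27, 29, 32, 37, 41, 40, 34, 27]  (not all equal)
t=12: [28, 30, 34, 38, 42, 41, 35, 29]  (not all equal)
t=13: [29, 31, 35, 40, 43, 42, 36, 30]  (not all equal)
t=14: [30, 32, 37, 41, 44, 43, 37, 31]  (not all equal)
t=15: [31, 34, 38, 42, 45, 44, 38, 32]  (not all equal)
t=16: [32, 36, 40, 43, 46, 45, 40, 34]  (not all equal)
t=17: [34, 38, 41, 45, 47, 46, 41, 36]  (not all equal)
t=18: [36, 39, 43, 46, 48, 47, 43, 38]  (not all equal)
t=19: [38, 41, 44, 48, 50, 48, 44, 40]  (not all equal)
t=20: [40, 43, 46, 50, 48, 50, 46, 42]  (not all equal)
t=21: [42, 45, 47, 48, 50, 48, 47, 44]  (not all equal)
t=22: [44, 46, 49, 50, 48, 50, 48, 46]  (not all equal)
t=23: [46, 47, 48, 48, 50, 48, 50, 48]  (not all equal)
t=24: [48, 49, 50, 50, 48, 50, 48, 50]  (not all equal)
t=25: [50, 49, 48, 48, 50, 48, 50, 48]  (not all equal)
t=26: [48, 49, 50, 50, 48, 50, 48, 50]  (not all equal)

Answer: never
Key observation: The state at step 24 reappears at step 26 — the system is in a cycle of period 2 from step 24 on.  No step 0..26 is synchronized, and the cycle repeats forever, so no step up to 150 (or ever) has all sites equal.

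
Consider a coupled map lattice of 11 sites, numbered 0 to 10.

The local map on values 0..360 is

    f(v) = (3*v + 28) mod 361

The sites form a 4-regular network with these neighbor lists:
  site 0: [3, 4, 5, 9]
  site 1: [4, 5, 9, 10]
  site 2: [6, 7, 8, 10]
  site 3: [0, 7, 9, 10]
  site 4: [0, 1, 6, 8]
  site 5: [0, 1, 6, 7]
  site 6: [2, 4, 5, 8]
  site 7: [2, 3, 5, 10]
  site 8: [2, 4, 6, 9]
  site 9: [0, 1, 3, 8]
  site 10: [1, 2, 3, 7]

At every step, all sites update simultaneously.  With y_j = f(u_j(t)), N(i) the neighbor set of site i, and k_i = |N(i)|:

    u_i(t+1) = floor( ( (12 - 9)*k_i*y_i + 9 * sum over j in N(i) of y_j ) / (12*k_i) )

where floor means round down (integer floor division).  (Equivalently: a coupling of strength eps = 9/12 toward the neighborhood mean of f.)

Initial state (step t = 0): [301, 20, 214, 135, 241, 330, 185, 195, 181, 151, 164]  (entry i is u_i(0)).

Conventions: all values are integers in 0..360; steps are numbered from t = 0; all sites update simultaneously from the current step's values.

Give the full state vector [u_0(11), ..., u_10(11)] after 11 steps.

Answer: [89, 107, 112, 100, 122, 119, 102, 94, 111, 147, 126]

Derivation:
t=0: [301, 20, 214, 135, 241, 330, 185, 195, 181, 151, 164]
t=1: [149, 135, 235, 156, 143, 218, 213, 219, 180, 138, 174]
t=2: [147, 146, 195, 166, 155, 233, 195, 204, 144, 119, 148]
t=3: [88, 77, 201, 139, 138, 140, 154, 169, 148, 95, 177]
t=4: [178, 192, 182, 204, 168, 181, 135, 163, 176, 218, 197]
t=5: [234, 240, 180, 245, 176, 178, 165, 219, 194, 252, 231]
t=6: [95, 159, 257, 151, 132, 147, 200, 232, 179, 76, 202]
t=7: [180, 167, 159, 188, 189, 163, 151, 108, 175, 210, 132]
t=8: [223, 182, 172, 230, 187, 197, 166, 199, 197, 223, 183]
t=9: [305, 247, 215, 305, 239, 247, 215, 256, 235, 302, 244]
t=10: [149, 71, 159, 157, 116, 134, 151, 134, 163, 146, 132]
t=11: [89, 107, 112, 100, 122, 119, 102, 94, 111, 147, 126]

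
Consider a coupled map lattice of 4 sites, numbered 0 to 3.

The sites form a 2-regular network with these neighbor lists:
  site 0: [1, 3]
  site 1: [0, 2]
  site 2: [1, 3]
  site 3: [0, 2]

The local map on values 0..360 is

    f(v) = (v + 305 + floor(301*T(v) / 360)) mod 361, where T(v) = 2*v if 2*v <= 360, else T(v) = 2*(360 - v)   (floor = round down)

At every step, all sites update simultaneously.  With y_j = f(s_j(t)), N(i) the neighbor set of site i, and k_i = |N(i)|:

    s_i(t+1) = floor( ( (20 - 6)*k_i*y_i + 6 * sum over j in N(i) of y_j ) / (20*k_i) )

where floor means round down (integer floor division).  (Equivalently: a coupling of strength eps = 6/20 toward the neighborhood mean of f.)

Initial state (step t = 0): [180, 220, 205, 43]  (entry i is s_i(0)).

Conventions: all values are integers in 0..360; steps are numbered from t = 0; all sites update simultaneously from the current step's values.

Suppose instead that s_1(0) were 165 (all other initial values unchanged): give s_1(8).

Simulating step by step:
t=0: [180, 165, 205, 43]
t=1: [56, 32, 45, 57]
t=2: [83, 43, 63, 90]
t=3: [151, 82, 114, 170]
t=4: [272, 203, 203, 115]
t=5: [46, 41, 78, 183]
t=6: [63, 69, 123, 75]
t=7: [119, 147, 231, 158]
t=8: [233, 278, 71, 47]

Answer: s_1(8) = 278
Key observation: This trace re-runs the system from the modified initial state.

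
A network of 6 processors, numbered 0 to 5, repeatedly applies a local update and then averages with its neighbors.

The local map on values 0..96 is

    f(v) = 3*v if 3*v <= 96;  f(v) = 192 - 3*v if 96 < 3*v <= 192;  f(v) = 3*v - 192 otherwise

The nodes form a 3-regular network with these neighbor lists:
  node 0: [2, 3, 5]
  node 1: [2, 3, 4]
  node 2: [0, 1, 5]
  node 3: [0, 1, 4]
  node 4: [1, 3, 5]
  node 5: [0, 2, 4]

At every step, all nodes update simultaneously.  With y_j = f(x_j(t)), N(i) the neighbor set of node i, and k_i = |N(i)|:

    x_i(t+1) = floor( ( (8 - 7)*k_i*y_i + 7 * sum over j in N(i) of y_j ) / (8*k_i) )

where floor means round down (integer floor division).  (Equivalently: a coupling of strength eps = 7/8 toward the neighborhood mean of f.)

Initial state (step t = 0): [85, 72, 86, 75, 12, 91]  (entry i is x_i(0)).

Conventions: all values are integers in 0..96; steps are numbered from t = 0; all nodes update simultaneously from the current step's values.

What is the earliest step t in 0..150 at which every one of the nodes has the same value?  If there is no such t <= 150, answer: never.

Simulating step by step:
t=0: [85, 72, 86, 75, 12, 91]  (not all equal)
t=1: [60, 42, 57, 40, 44, 58]  (not all equal)
t=2: [33, 52, 30, 49, 53, 29]  (not all equal)
t=3: [76, 53, 74, 52, 53, 73]  (not all equal)
t=4: [31, 33, 31, 34, 32, 32]  (not all equal)
t=5: [93, 93, 93, 93, 93, 94]  (not all equal)
t=6: [87, 87, 87, 87, 87, 87]  (all equal)

Answer: 6
Key observation: Synchronization is absorbing here: once all nodes are equal they stay equal, and step 6 is the first all-equal step.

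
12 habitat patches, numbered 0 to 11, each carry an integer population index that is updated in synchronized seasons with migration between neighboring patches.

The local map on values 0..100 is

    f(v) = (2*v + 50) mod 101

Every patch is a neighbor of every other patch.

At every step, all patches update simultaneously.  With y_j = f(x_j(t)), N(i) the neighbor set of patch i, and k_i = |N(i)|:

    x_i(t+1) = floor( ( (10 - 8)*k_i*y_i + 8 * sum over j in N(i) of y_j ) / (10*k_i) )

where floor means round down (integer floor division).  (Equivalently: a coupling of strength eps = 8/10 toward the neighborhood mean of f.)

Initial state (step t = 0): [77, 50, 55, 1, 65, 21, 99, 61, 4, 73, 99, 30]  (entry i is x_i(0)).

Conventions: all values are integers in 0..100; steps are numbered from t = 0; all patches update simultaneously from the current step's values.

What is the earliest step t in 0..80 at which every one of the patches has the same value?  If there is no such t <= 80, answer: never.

Simulating step by step:
t=0: [77, 50, 55, 1, 65, 21, 99, 61, 4, 73, 99, 30]  (not all equal)
t=1: [48, 54, 55, 54, 57, 59, 53, 56, 55, 59, 53, 49]  (not all equal)
t=2: [56, 57, 57, 57, 58, 58, 57, 58, 57, 58, 57, 56]  (not all equal)
t=3: [63, 63, 63, 63, 63, 63, 63, 63, 63, 63, 63, 63]  (all equal)

Answer: 3
Key observation: Synchronization is absorbing here: once all patches are equal they stay equal, and step 3 is the first all-equal step.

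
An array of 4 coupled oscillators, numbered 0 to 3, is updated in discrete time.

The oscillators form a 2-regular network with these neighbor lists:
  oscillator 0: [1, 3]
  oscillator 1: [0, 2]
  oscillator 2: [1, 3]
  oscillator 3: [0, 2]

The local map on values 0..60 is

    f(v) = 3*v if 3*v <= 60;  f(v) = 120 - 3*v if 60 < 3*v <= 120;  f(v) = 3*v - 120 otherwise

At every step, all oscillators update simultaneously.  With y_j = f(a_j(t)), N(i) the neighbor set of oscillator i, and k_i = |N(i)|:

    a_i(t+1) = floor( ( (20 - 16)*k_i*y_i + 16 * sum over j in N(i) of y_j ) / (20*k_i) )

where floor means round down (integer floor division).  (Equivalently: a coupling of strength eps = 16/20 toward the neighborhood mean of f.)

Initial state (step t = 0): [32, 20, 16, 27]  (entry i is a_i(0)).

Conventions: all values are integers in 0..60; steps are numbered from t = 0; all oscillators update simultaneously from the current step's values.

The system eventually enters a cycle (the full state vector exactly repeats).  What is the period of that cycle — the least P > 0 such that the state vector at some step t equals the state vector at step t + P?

Answer: 16
Key observation: The state at step 14, [37, 16, 37, 16], reappears at step 30 — and no state repeats earlier — so the cycle the system enters has period 16.

Derivation:
t=0: [32, 20, 16, 27]
t=1: [44, 40, 49, 36]
t=2: [7, 15, 10, 18]
t=3: [43, 29, 45, 31]
t=4: [25, 16, 27, 15]
t=5: [46, 43, 45, 42]
t=6: [9, 15, 9, 14]
t=7: [40, 30, 40, 30]
t=8: [24, 6, 24, 6]
t=9: [24, 42, 24, 42]
t=10: [14, 39, 14, 39]
t=11: [10, 34, 10, 34]
t=12: [20, 27, 20, 27]
t=13: [43, 55, 43, 55]
t=14: [37, 16, 37, 16]
t=15: [40, 16, 40, 16]
t=16: [38, 9, 38, 9]
t=17: [22, 10, 22, 10]
t=18: [34, 49, 34, 49]
t=19: [25, 19, 25, 19]
t=20: [54, 47, 54, 47]
t=21: [25, 37, 25, 37]
t=22: [16, 37, 16, 37]
t=23: [16, 40, 16, 40]
t=24: [9, 38, 9, 38]
t=25: [10, 22, 10, 22]
t=26: [49, 34, 49, 34]
t=27: [19, 25, 19, 25]
t=28: [47, 54, 47, 54]
t=29: [37, 25, 37, 25]
t=30: [37, 16, 37, 16]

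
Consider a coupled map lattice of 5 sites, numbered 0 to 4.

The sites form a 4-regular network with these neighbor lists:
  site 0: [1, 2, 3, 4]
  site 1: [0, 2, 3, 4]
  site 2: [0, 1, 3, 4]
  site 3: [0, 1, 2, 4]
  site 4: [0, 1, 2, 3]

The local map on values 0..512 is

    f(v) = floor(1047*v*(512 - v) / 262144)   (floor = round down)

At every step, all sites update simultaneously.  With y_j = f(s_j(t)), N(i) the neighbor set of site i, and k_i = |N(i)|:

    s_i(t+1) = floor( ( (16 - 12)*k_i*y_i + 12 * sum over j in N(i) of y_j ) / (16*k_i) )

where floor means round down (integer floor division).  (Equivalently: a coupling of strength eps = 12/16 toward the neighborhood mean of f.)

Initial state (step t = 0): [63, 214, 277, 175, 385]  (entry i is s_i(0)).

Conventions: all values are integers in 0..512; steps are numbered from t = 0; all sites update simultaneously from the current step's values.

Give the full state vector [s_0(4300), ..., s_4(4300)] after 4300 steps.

Simulating step by step:
t=0: [63, 214, 277, 175, 385]
t=1: [204, 213, 214, 212, 210]
t=2: [252, 253, 253, 253, 253]
t=3: [261, 261, 261, 261, 261]
t=4: [261, 261, 261, 261, 261]

Answer: [261, 261, 261, 261, 261]
Key observation: The state at step 3, [261, 261, 261, 261, 261], reappears at step 4: the system is in a cycle of period 1 from step 3 on.  Therefore the state at step 4300 equals the state at step 3 + ((4300 - 3) mod 1) = 3, which is [261, 261, 261, 261, 261].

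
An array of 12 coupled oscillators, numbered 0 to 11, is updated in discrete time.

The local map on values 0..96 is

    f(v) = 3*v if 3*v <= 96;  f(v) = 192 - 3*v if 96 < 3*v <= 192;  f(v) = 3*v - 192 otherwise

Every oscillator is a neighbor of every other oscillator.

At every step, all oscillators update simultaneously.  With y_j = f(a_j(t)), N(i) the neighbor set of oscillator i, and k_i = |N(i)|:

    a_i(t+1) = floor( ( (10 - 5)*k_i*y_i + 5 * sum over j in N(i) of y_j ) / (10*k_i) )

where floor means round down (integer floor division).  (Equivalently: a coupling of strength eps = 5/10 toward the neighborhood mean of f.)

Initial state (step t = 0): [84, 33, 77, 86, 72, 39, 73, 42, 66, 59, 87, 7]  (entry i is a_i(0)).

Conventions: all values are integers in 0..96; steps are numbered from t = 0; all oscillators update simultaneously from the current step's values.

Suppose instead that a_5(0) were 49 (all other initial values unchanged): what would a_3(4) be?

Answer: a_3(4) = 62
Key observation: This trace re-runs the system from the modified initial state.

Derivation:
t=0: [84, 33, 77, 86, 72, 49, 73, 42, 66, 59, 87, 7]
t=1: [51, 66, 41, 54, 35, 44, 36, 54, 26, 30, 55, 33]
t=2: [49, 34, 62, 45, 71, 58, 69, 45, 66, 72, 43, 73]
t=3: [39, 60, 22, 45, 29, 27, 26, 45, 22, 30, 48, 31]
t=4: [70, 42, 66, 62, 76, 73, 72, 62, 66, 77, 58, 79]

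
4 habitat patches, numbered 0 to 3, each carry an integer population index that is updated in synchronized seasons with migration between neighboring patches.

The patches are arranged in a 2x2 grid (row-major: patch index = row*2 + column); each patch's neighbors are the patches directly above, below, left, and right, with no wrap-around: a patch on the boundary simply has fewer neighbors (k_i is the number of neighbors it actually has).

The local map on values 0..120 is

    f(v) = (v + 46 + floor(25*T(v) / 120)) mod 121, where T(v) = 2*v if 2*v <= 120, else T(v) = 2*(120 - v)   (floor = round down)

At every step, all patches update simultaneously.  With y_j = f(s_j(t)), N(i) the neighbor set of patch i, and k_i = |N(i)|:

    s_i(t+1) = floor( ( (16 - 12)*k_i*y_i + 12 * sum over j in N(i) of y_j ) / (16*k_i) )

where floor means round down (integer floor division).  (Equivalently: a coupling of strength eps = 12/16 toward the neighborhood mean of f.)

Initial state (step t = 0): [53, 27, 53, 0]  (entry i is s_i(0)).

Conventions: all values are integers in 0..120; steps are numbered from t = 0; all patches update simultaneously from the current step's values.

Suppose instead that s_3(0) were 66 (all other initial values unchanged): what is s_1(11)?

Simulating step by step:
t=0: [53, 27, 53, 66]
t=1: [31, 25, 4, 34]
t=2: [71, 88, 81, 73]
t=3: [22, 18, 17, 22]
t=4: [72, 75, 75, 72]
t=5: [17, 17, 17, 17]
t=6: [70, 70, 70, 70]
t=7: [15, 15, 15, 15]
t=8: [67, 67, 67, 67]
t=9: [14, 14, 14, 14]
t=10: [65, 65, 65, 65]
t=11: [12, 12, 12, 12]

Answer: s_1(11) = 12
Key observation: This trace re-runs the system from the modified initial state.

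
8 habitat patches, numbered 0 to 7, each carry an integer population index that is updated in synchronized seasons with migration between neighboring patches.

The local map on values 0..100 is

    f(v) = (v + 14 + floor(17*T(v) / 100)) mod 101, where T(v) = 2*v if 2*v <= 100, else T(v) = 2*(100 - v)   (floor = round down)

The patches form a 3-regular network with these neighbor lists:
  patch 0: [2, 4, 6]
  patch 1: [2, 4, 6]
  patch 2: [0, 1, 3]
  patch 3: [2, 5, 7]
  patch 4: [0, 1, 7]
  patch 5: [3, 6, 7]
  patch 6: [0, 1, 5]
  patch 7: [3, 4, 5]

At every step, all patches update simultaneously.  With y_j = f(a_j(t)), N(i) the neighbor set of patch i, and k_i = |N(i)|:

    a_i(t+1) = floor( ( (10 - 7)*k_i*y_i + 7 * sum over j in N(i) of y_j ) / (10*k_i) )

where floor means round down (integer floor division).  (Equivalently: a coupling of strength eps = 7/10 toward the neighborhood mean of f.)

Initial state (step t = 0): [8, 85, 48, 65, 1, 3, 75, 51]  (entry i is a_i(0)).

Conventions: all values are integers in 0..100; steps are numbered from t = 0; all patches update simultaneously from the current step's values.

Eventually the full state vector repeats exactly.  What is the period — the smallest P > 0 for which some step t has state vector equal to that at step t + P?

Simulating step by step:
t=0: [8, 85, 48, 65, 1, 3, 75, 51]
t=1: [51, 45, 50, 68, 29, 67, 39, 53]
t=2: [70, 68, 81, 87, 70, 83, 77, 79]
t=3: [73, 72, 44, 24, 94, 47, 73, 53]
t=4: [70, 69, 76, 67, 66, 75, 91, 55]
t=5: [73, 73, 94, 92, 90, 71, 68, 90]
t=6: [53, 53, 49, 27, 48, 52, 94, 26]
t=7: [63, 63, 73, 63, 72, 49, 60, 63]
t=8: [91, 91, 91, 88, 90, 85, 86, 88]
t=9: [5, 5, 6, 5, 6, 3, 4, 4]
t=10: [20, 20, 20, 19, 20, 18, 19, 19]
t=11: [39, 39, 39, 39, 39, 38, 39, 39]
t=12: [66, 66, 66, 65, 66, 65, 65, 65]
t=13: [90, 90, 90, 90, 90, 90, 90, 90]
t=14: [6, 6, 6, 6, 6, 6, 6, 6]
t=15: [22, 22, 22, 22, 22, 22, 22, 22]
t=16: [43, 43, 43, 43, 43, 43, 43, 43]
t=17: [71, 71, 71, 71, 71, 71, 71, 71]
t=18: [94, 94, 94, 94, 94, 94, 94, 94]
t=19: [9, 9, 9, 9, 9, 9, 9, 9]
t=20: [26, 26, 26, 26, 26, 26, 26, 26]
t=21: [48, 48, 48, 48, 48, 48, 48, 48]
t=22: [78, 78, 78, 78, 78, 78, 78, 78]
t=23: [99, 99, 99, 99, 99, 99, 99, 99]
t=24: [12, 12, 12, 12, 12, 12, 12, 12]
t=25: [30, 30, 30, 30, 30, 30, 30, 30]
t=26: [54, 54, 54, 54, 54, 54, 54, 54]
t=27: [83, 83, 83, 83, 83, 83, 83, 83]
t=28: [1, 1, 1, 1, 1, 1, 1, 1]
t=29: [15, 15, 15, 15, 15, 15, 15, 15]
t=30: [34, 34, 34, 34, 34, 34, 34, 34]
t=31: [59, 59, 59, 59, 59, 59, 59, 59]
t=32: [86, 86, 86, 86, 86, 86, 86, 86]
t=33: [3, 3, 3, 3, 3, 3, 3, 3]
t=34: [18, 18, 18, 18, 18, 18, 18, 18]
t=35: [38, 38, 38, 38, 38, 38, 38, 38]
t=36: [64, 64, 64, 64, 64, 64, 64, 64]
t=37: [90, 90, 90, 90, 90, 90, 90, 90]

Answer: 24
Key observation: The state at step 13, [90, 90, 90, 90, 90, 90, 90, 90], reappears at step 37 — and no state repeats earlier — so the cycle the system enters has period 24.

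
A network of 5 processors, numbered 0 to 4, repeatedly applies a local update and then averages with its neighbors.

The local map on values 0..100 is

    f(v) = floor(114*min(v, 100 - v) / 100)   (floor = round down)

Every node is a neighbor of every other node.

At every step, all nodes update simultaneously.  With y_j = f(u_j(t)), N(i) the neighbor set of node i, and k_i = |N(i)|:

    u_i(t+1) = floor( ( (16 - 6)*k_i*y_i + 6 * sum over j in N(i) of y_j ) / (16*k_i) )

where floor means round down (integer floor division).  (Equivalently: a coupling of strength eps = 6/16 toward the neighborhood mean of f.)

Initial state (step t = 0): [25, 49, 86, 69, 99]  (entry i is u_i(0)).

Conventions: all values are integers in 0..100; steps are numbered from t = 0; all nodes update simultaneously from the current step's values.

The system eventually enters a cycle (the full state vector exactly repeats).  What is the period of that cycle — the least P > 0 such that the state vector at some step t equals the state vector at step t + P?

Simulating step by step:
t=0: [25, 49, 86, 69, 99]
t=1: [27, 41, 20, 31, 13]
t=2: [29, 38, 25, 32, 21]
t=3: [32, 38, 30, 34, 27]
t=4: [36, 39, 35, 37, 32]
t=5: [40, 42, 39, 41, 38]
t=6: [45, 46, 44, 45, 43]
t=7: [50, 51, 50, 50, 49]
t=8: [56, 55, 56, 56, 55]
t=9: [50, 50, 50, 50, 50]
t=10: [57, 57, 57, 57, 57]
t=11: [49, 49, 49, 49, 49]
t=12: [55, 55, 55, 55, 55]
t=13: [51, 51, 51, 51, 51]
t=14: [55, 55, 55, 55, 55]

Answer: 2
Key observation: The state at step 12, [55, 55, 55, 55, 55], reappears at step 14 — and no state repeats earlier — so the cycle the system enters has period 2.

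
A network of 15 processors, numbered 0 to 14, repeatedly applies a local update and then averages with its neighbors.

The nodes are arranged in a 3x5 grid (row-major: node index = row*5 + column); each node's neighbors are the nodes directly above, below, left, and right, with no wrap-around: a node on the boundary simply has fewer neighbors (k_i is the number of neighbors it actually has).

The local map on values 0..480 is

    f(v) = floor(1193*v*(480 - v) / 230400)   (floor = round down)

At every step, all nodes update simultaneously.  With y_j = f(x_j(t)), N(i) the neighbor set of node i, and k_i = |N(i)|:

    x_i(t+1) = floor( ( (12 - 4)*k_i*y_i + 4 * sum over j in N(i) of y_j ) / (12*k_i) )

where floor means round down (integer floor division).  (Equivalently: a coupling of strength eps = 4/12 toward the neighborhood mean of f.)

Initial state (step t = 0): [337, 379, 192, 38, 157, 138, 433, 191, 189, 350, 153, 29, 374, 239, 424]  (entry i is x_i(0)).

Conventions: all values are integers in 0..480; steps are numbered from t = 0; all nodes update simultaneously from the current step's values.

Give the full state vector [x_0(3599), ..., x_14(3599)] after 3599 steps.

Answer: [287, 287, 287, 286, 286, 287, 287, 287, 286, 286, 287, 287, 287, 286, 286]
Key observation: The state at step 6, [286, 286, 286, 286, 287, 286, 286, 286, 286, 287, 286, 286, 286, 286, 287], reappears at step 8: the system is in a cycle of period 2 from step 6 on.  Therefore the state at step 3599 equals the state at step 6 + ((3599 - 6) mod 2) = 7, which is [287, 287, 287, 286, 286, 287, 287, 287, 286, 286, 287, 287, 287, 286, 286].

Derivation:
t=0: [337, 379, 192, 38, 157, 138, 433, 191, 189, 350, 153, 29, 374, 239, 424]
t=1: [239, 203, 253, 149, 228, 230, 136, 263, 264, 230, 224, 107, 208, 266, 170]
t=2: [296, 287, 291, 268, 290, 290, 252, 290, 291, 294, 281, 229, 283, 291, 279]
t=3: [283, 286, 285, 290, 286, 286, 294, 286, 284, 284, 289, 295, 288, 285, 287]
t=4: [287, 286, 286, 285, 286, 286, 283, 286, 287, 287, 284, 282, 285, 286, 286]
t=5: [286, 287, 287, 286, 286, 287, 287, 287, 286, 286, 288, 288, 287, 286, 286]
t=6: [286, 286, 286, 286, 287, 286, 286, 286, 286, 287, 286, 286, 286, 286, 287]
t=7: [287, 287, 287, 286, 286, 287, 287, 287, 286, 286, 287, 287, 287, 286, 286]
t=8: [286, 286, 286, 286, 287, 286, 286, 286, 286, 287, 286, 286, 286, 286, 287]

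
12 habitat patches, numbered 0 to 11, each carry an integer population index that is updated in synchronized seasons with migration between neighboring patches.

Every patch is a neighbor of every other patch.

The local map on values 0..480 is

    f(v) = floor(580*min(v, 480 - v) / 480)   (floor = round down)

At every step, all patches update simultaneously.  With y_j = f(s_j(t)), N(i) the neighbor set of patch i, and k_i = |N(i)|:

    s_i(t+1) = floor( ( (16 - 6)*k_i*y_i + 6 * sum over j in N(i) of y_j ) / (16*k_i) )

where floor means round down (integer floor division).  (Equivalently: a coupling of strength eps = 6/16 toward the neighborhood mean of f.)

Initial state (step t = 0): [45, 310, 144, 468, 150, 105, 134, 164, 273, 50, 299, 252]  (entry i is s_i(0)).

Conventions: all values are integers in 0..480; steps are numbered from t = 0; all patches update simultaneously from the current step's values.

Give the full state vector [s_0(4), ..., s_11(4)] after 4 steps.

Answer: [250, 278, 276, 241, 277, 265, 273, 278, 267, 251, 274, 262]

Derivation:
t=0: [45, 310, 144, 468, 150, 105, 134, 164, 273, 50, 299, 252]
t=1: [97, 186, 168, 73, 172, 139, 160, 182, 213, 100, 194, 227]
t=2: [147, 210, 198, 130, 200, 177, 192, 207, 230, 149, 216, 240]
t=3: [199, 243, 235, 187, 236, 220, 231, 242, 258, 200, 248, 265]
t=4: [250, 278, 276, 241, 277, 265, 273, 278, 267, 251, 274, 262]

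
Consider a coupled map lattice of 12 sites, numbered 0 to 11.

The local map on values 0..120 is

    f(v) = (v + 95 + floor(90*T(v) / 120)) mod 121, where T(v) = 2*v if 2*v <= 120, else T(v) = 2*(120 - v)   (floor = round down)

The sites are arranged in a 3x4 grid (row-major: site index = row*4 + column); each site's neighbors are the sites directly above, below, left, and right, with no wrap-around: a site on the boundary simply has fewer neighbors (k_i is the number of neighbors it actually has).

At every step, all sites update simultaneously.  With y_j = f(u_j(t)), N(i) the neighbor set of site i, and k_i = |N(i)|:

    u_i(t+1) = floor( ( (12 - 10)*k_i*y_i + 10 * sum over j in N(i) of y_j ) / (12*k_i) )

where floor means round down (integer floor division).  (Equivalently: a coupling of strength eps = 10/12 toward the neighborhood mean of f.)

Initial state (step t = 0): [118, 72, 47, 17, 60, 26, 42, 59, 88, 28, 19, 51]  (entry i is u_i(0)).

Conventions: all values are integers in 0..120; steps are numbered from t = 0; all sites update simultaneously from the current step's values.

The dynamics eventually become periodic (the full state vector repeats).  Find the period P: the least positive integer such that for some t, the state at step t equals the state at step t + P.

Answer: 2
Key observation: The state at step 8, [102, 102, 102, 102, 102, 102, 102, 102, 102, 102, 102, 102], reappears at step 10 — and no state repeats earlier — so the cycle the system enters has period 2.

Derivation:
t=0: [118, 72, 47, 17, 60, 26, 42, 59, 88, 28, 19, 51]
t=1: [66, 82, 74, 40, 68, 57, 44, 54, 37, 54, 65, 25]
t=2: [97, 83, 94, 106, 70, 108, 85, 72, 106, 68, 63, 51]
t=3: [113, 105, 107, 110, 104, 112, 86, 106, 116, 76, 92, 66]
t=4: [100, 98, 103, 100, 97, 105, 103, 75, 106, 103, 81, 87]
t=5: [104, 102, 103, 108, 102, 103, 107, 107, 103, 104, 106, 113]
t=6: [102, 102, 101, 100, 102, 102, 101, 99, 102, 101, 99, 99]
t=7: [103, 103, 103, 103, 103, 103, 103, 103, 103, 103, 103, 104]
t=8: [102, 102, 102, 102, 102, 102, 102, 102, 102, 102, 102, 102]
t=9: [103, 103, 103, 103, 103, 103, 103, 103, 103, 103, 103, 103]
t=10: [102, 102, 102, 102, 102, 102, 102, 102, 102, 102, 102, 102]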